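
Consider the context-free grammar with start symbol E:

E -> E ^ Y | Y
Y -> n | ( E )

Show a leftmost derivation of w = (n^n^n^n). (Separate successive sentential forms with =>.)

E => Y => (E) => (E^Y) => (E^Y^Y) => (E^Y^Y^Y) => (Y^Y^Y^Y) => (n^Y^Y^Y) => (n^n^Y^Y) => (n^n^n^Y) => (n^n^n^n)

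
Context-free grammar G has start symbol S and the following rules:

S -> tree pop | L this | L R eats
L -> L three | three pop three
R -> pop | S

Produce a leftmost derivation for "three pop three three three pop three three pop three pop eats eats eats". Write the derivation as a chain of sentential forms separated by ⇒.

S ⇒ L R eats   [S -> L R eats]
L R eats ⇒ L three R eats   [L -> L three]
L three R eats ⇒ three pop three three R eats   [L -> three pop three]
three pop three three R eats ⇒ three pop three three S eats   [R -> S]
three pop three three S eats ⇒ three pop three three L R eats eats   [S -> L R eats]
three pop three three L R eats eats ⇒ three pop three three three pop three R eats eats   [L -> three pop three]
three pop three three three pop three R eats eats ⇒ three pop three three three pop three S eats eats   [R -> S]
three pop three three three pop three S eats eats ⇒ three pop three three three pop three L R eats eats eats   [S -> L R eats]
three pop three three three pop three L R eats eats eats ⇒ three pop three three three pop three three pop three R eats eats eats   [L -> three pop three]
three pop three three three pop three three pop three R eats eats eats ⇒ three pop three three three pop three three pop three pop eats eats eats   [R -> pop]

S ⇒ L R eats ⇒ L three R eats ⇒ three pop three three R eats ⇒ three pop three three S eats ⇒ three pop three three L R eats eats ⇒ three pop three three three pop three R eats eats ⇒ three pop three three three pop three S eats eats ⇒ three pop three three three pop three L R eats eats eats ⇒ three pop three three three pop three three pop three R eats eats eats ⇒ three pop three three three pop three three pop three pop eats eats eats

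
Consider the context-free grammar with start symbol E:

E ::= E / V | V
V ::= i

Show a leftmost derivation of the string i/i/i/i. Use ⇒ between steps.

E ⇒ E/V   [E ::= E / V]
E/V ⇒ E/V/V   [E ::= E / V]
E/V/V ⇒ E/V/V/V   [E ::= E / V]
E/V/V/V ⇒ V/V/V/V   [E ::= V]
V/V/V/V ⇒ i/V/V/V   [V ::= i]
i/V/V/V ⇒ i/i/V/V   [V ::= i]
i/i/V/V ⇒ i/i/i/V   [V ::= i]
i/i/i/V ⇒ i/i/i/i   [V ::= i]

E ⇒ E/V ⇒ E/V/V ⇒ E/V/V/V ⇒ V/V/V/V ⇒ i/V/V/V ⇒ i/i/V/V ⇒ i/i/i/V ⇒ i/i/i/i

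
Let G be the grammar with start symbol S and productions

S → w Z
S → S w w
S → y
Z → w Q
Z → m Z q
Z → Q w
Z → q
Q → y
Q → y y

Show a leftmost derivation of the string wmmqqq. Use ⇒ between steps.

S ⇒ wZ   [S → w Z]
wZ ⇒ wmZq   [Z → m Z q]
wmZq ⇒ wmmZqq   [Z → m Z q]
wmmZqq ⇒ wmmqqq   [Z → q]

S⇒wZ⇒wmZq⇒wmmZqq⇒wmmqqq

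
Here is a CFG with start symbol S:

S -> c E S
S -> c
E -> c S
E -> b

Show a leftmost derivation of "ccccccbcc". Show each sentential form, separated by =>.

S => cES => ccSS => cccS => ccccES => cccccSS => ccccccESS => ccccccbSS => ccccccbcS => ccccccbcc

S => cES   [S -> c E S]
cES => ccSS   [E -> c S]
ccSS => cccS   [S -> c]
cccS => ccccES   [S -> c E S]
ccccES => cccccSS   [E -> c S]
cccccSS => ccccccESS   [S -> c E S]
ccccccESS => ccccccbSS   [E -> b]
ccccccbSS => ccccccbcS   [S -> c]
ccccccbcS => ccccccbcc   [S -> c]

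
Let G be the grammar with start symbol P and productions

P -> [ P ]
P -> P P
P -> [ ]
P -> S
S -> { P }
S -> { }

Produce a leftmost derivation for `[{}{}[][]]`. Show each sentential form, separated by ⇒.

P⇒[P]⇒[PP]⇒[PPP]⇒[PPPP]⇒[SPPP]⇒[{}PPP]⇒[{}SPP]⇒[{}{}PP]⇒[{}{}[]P]⇒[{}{}[][]]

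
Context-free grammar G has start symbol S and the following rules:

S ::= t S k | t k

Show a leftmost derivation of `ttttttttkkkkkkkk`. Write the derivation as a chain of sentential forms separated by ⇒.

S ⇒ tSk ⇒ ttSkk ⇒ tttSkkk ⇒ ttttSkkkk ⇒ tttttSkkkkk ⇒ ttttttSkkkkkk ⇒ tttttttSkkkkkkk ⇒ ttttttttkkkkkkkk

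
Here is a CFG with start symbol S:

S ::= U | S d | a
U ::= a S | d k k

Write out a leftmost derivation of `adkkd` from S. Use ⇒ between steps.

S ⇒ U   [S ::= U]
U ⇒ aS   [U ::= a S]
aS ⇒ aSd   [S ::= S d]
aSd ⇒ aUd   [S ::= U]
aUd ⇒ adkkd   [U ::= d k k]

S ⇒ U ⇒ aS ⇒ aSd ⇒ aUd ⇒ adkkd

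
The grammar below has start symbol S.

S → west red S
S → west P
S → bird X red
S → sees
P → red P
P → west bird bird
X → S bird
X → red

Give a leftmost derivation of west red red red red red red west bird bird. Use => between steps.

S => west P => west red P => west red red P => west red red red P => west red red red red P => west red red red red red P => west red red red red red red P => west red red red red red red west bird bird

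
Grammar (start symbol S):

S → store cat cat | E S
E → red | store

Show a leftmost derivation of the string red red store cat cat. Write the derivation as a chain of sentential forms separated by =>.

S => E S   [S → E S]
E S => red S   [E → red]
red S => red E S   [S → E S]
red E S => red red S   [E → red]
red red S => red red store cat cat   [S → store cat cat]

S => E S => red S => red E S => red red S => red red store cat cat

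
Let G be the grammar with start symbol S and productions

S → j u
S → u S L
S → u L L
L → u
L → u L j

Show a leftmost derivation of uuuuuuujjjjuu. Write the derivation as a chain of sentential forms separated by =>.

S=>uSL=>uuLLL=>uuuLjLL=>uuuuLjjLL=>uuuuuLjjjLL=>uuuuuuLjjjjLL=>uuuuuuujjjjLL=>uuuuuuujjjjuL=>uuuuuuujjjjuu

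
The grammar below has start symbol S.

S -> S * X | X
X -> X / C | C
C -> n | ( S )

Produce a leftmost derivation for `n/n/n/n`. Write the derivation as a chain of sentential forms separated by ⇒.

S ⇒ X ⇒ X/C ⇒ X/C/C ⇒ X/C/C/C ⇒ C/C/C/C ⇒ n/C/C/C ⇒ n/n/C/C ⇒ n/n/n/C ⇒ n/n/n/n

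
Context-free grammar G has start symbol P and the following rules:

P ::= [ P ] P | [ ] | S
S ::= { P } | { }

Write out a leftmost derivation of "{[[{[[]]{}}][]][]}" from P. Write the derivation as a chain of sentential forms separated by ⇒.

P ⇒ S   [P ::= S]
S ⇒ {P}   [S ::= { P }]
{P} ⇒ {[P]P}   [P ::= [ P ] P]
{[P]P} ⇒ {[[P]P]P}   [P ::= [ P ] P]
{[[P]P]P} ⇒ {[[S]P]P}   [P ::= S]
{[[S]P]P} ⇒ {[[{P}]P]P}   [S ::= { P }]
{[[{P}]P]P} ⇒ {[[{[P]P}]P]P}   [P ::= [ P ] P]
{[[{[P]P}]P]P} ⇒ {[[{[[]]P}]P]P}   [P ::= [ ]]
{[[{[[]]P}]P]P} ⇒ {[[{[[]]S}]P]P}   [P ::= S]
{[[{[[]]S}]P]P} ⇒ {[[{[[]]{}}]P]P}   [S ::= { }]
{[[{[[]]{}}]P]P} ⇒ {[[{[[]]{}}][]]P}   [P ::= [ ]]
{[[{[[]]{}}][]]P} ⇒ {[[{[[]]{}}][]][]}   [P ::= [ ]]

P⇒S⇒{P}⇒{[P]P}⇒{[[P]P]P}⇒{[[S]P]P}⇒{[[{P}]P]P}⇒{[[{[P]P}]P]P}⇒{[[{[[]]P}]P]P}⇒{[[{[[]]S}]P]P}⇒{[[{[[]]{}}]P]P}⇒{[[{[[]]{}}][]]P}⇒{[[{[[]]{}}][]][]}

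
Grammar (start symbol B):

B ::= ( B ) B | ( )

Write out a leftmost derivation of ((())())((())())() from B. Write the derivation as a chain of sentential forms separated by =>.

B => (B)B => ((B)B)B => ((())B)B => ((())())B => ((())())(B)B => ((())())((B)B)B => ((())())((())B)B => ((())())((())())B => ((())())((())())()

B => (B)B   [B ::= ( B ) B]
(B)B => ((B)B)B   [B ::= ( B ) B]
((B)B)B => ((())B)B   [B ::= ( )]
((())B)B => ((())())B   [B ::= ( )]
((())())B => ((())())(B)B   [B ::= ( B ) B]
((())())(B)B => ((())())((B)B)B   [B ::= ( B ) B]
((())())((B)B)B => ((())())((())B)B   [B ::= ( )]
((())())((())B)B => ((())())((())())B   [B ::= ( )]
((())())((())())B => ((())())((())())()   [B ::= ( )]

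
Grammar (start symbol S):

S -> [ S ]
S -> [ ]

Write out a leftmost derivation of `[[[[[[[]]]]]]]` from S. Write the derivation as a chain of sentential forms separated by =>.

S => [S] => [[S]] => [[[S]]] => [[[[S]]]] => [[[[[S]]]]] => [[[[[[S]]]]]] => [[[[[[[]]]]]]]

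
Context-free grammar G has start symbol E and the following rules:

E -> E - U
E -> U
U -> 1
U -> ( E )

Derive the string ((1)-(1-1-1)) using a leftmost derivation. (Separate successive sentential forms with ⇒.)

E ⇒ U ⇒ (E) ⇒ (E-U) ⇒ (U-U) ⇒ ((E)-U) ⇒ ((U)-U) ⇒ ((1)-U) ⇒ ((1)-(E)) ⇒ ((1)-(E-U)) ⇒ ((1)-(E-U-U)) ⇒ ((1)-(U-U-U)) ⇒ ((1)-(1-U-U)) ⇒ ((1)-(1-1-U)) ⇒ ((1)-(1-1-1))

E ⇒ U   [E -> U]
U ⇒ (E)   [U -> ( E )]
(E) ⇒ (E-U)   [E -> E - U]
(E-U) ⇒ (U-U)   [E -> U]
(U-U) ⇒ ((E)-U)   [U -> ( E )]
((E)-U) ⇒ ((U)-U)   [E -> U]
((U)-U) ⇒ ((1)-U)   [U -> 1]
((1)-U) ⇒ ((1)-(E))   [U -> ( E )]
((1)-(E)) ⇒ ((1)-(E-U))   [E -> E - U]
((1)-(E-U)) ⇒ ((1)-(E-U-U))   [E -> E - U]
((1)-(E-U-U)) ⇒ ((1)-(U-U-U))   [E -> U]
((1)-(U-U-U)) ⇒ ((1)-(1-U-U))   [U -> 1]
((1)-(1-U-U)) ⇒ ((1)-(1-1-U))   [U -> 1]
((1)-(1-1-U)) ⇒ ((1)-(1-1-1))   [U -> 1]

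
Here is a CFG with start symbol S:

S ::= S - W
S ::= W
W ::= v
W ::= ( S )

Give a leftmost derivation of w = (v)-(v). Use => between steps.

S => S-W => W-W => (S)-W => (W)-W => (v)-W => (v)-(S) => (v)-(W) => (v)-(v)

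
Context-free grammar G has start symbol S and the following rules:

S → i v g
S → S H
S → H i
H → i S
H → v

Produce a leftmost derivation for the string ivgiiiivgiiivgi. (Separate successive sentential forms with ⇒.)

S ⇒ SH ⇒ ivgH ⇒ ivgiS ⇒ ivgiHi ⇒ ivgiiSi ⇒ ivgiiSHi ⇒ ivgiiHiHi ⇒ ivgiiiSiHi ⇒ ivgiiiivgiHi ⇒ ivgiiiivgiiSi ⇒ ivgiiiivgiiivgi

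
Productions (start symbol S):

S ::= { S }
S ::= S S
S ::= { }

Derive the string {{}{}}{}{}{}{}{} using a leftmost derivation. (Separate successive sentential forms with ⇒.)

S ⇒ SS ⇒ SSS ⇒ SSSS ⇒ SSSSS ⇒ SSSSSS ⇒ {S}SSSSS ⇒ {SS}SSSSS ⇒ {{}S}SSSSS ⇒ {{}{}}SSSSS ⇒ {{}{}}{}SSSS ⇒ {{}{}}{}{}SSS ⇒ {{}{}}{}{}{}SS ⇒ {{}{}}{}{}{}{}S ⇒ {{}{}}{}{}{}{}{}

S ⇒ SS   [S ::= S S]
SS ⇒ SSS   [S ::= S S]
SSS ⇒ SSSS   [S ::= S S]
SSSS ⇒ SSSSS   [S ::= S S]
SSSSS ⇒ SSSSSS   [S ::= S S]
SSSSSS ⇒ {S}SSSSS   [S ::= { S }]
{S}SSSSS ⇒ {SS}SSSSS   [S ::= S S]
{SS}SSSSS ⇒ {{}S}SSSSS   [S ::= { }]
{{}S}SSSSS ⇒ {{}{}}SSSSS   [S ::= { }]
{{}{}}SSSSS ⇒ {{}{}}{}SSSS   [S ::= { }]
{{}{}}{}SSSS ⇒ {{}{}}{}{}SSS   [S ::= { }]
{{}{}}{}{}SSS ⇒ {{}{}}{}{}{}SS   [S ::= { }]
{{}{}}{}{}{}SS ⇒ {{}{}}{}{}{}{}S   [S ::= { }]
{{}{}}{}{}{}{}S ⇒ {{}{}}{}{}{}{}{}   [S ::= { }]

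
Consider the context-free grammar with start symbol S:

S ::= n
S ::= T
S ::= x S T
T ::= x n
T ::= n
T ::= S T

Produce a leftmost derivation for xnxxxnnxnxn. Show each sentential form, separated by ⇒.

S⇒xST⇒xnT⇒xnST⇒xnxSTT⇒xnxxSTTT⇒xnxxTTTT⇒xnxxxnTTT⇒xnxxxnnTT⇒xnxxxnnxnT⇒xnxxxnnxnxn

S ⇒ xST   [S ::= x S T]
xST ⇒ xnT   [S ::= n]
xnT ⇒ xnST   [T ::= S T]
xnST ⇒ xnxSTT   [S ::= x S T]
xnxSTT ⇒ xnxxSTTT   [S ::= x S T]
xnxxSTTT ⇒ xnxxTTTT   [S ::= T]
xnxxTTTT ⇒ xnxxxnTTT   [T ::= x n]
xnxxxnTTT ⇒ xnxxxnnTT   [T ::= n]
xnxxxnnTT ⇒ xnxxxnnxnT   [T ::= x n]
xnxxxnnxnT ⇒ xnxxxnnxnxn   [T ::= x n]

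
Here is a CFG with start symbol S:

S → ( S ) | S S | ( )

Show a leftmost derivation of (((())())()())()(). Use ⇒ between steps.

S ⇒ SS   [S → S S]
SS ⇒ SSS   [S → S S]
SSS ⇒ (S)SS   [S → ( S )]
(S)SS ⇒ (SS)SS   [S → S S]
(SS)SS ⇒ (SSS)SS   [S → S S]
(SSS)SS ⇒ ((S)SS)SS   [S → ( S )]
((S)SS)SS ⇒ ((SS)SS)SS   [S → S S]
((SS)SS)SS ⇒ (((S)S)SS)SS   [S → ( S )]
(((S)S)SS)SS ⇒ (((())S)SS)SS   [S → ( )]
(((())S)SS)SS ⇒ (((())())SS)SS   [S → ( )]
(((())())SS)SS ⇒ (((())())()S)SS   [S → ( )]
(((())())()S)SS ⇒ (((())())()())SS   [S → ( )]
(((())())()())SS ⇒ (((())())()())()S   [S → ( )]
(((())())()())()S ⇒ (((())())()())()()   [S → ( )]

S ⇒ SS ⇒ SSS ⇒ (S)SS ⇒ (SS)SS ⇒ (SSS)SS ⇒ ((S)SS)SS ⇒ ((SS)SS)SS ⇒ (((S)S)SS)SS ⇒ (((())S)SS)SS ⇒ (((())())SS)SS ⇒ (((())())()S)SS ⇒ (((())())()())SS ⇒ (((())())()())()S ⇒ (((())())()())()()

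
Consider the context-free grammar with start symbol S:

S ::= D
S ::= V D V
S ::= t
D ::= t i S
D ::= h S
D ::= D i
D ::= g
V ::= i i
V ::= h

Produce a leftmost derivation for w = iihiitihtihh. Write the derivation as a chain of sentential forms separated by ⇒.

S⇒VDV⇒iiDV⇒iihSV⇒iihVDVV⇒iihiiDVV⇒iihiiDiVV⇒iihiitiSiVV⇒iihiitiDiVV⇒iihiitihSiVV⇒iihiitihtiVV⇒iihiitihtihV⇒iihiitihtihh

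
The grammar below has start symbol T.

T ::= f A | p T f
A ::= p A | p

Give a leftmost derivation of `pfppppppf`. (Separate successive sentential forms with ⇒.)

T ⇒ pTf ⇒ pfAf ⇒ pfpAf ⇒ pfppAf ⇒ pfpppAf ⇒ pfppppAf ⇒ pfpppppAf ⇒ pfppppppf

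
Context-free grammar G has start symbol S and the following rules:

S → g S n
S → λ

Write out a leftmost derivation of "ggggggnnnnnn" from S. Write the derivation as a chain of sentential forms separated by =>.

S => gSn => ggSnn => gggSnnn => ggggSnnnn => gggggSnnnnn => ggggggSnnnnnn => ggggggnnnnnn

S => gSn   [S → g S n]
gSn => ggSnn   [S → g S n]
ggSnn => gggSnnn   [S → g S n]
gggSnnn => ggggSnnnn   [S → g S n]
ggggSnnnn => gggggSnnnnn   [S → g S n]
gggggSnnnnn => ggggggSnnnnnn   [S → g S n]
ggggggSnnnnnn => ggggggnnnnnn   [S → λ]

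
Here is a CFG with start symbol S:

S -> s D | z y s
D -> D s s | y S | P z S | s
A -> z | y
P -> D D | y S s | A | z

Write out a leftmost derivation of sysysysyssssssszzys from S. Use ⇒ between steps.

S ⇒ sD ⇒ sPzS ⇒ sySszS ⇒ sysDszS ⇒ sysySszS ⇒ sysysDszS ⇒ sysysDssszS ⇒ sysysySssszS ⇒ sysysysDssszS ⇒ sysysysySssszS ⇒ sysysysysDssszS ⇒ sysysysysDssssszS ⇒ sysysysyssssssszS ⇒ sysysysyssssssszzys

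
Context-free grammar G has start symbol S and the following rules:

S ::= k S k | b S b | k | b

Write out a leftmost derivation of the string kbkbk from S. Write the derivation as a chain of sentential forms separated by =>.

S => kSk   [S ::= k S k]
kSk => kbSbk   [S ::= b S b]
kbSbk => kbkbk   [S ::= k]

S=>kSk=>kbSbk=>kbkbk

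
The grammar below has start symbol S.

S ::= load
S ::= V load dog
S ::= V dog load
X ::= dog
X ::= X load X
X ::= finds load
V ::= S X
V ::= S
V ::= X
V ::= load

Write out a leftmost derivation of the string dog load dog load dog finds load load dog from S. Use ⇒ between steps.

S ⇒ V load dog   [S ::= V load dog]
V load dog ⇒ S X load dog   [V ::= S X]
S X load dog ⇒ V load dog X load dog   [S ::= V load dog]
V load dog X load dog ⇒ X load dog X load dog   [V ::= X]
X load dog X load dog ⇒ X load X load dog X load dog   [X ::= X load X]
X load X load dog X load dog ⇒ dog load X load dog X load dog   [X ::= dog]
dog load X load dog X load dog ⇒ dog load dog load dog X load dog   [X ::= dog]
dog load dog load dog X load dog ⇒ dog load dog load dog finds load load dog   [X ::= finds load]

S ⇒ V load dog ⇒ S X load dog ⇒ V load dog X load dog ⇒ X load dog X load dog ⇒ X load X load dog X load dog ⇒ dog load X load dog X load dog ⇒ dog load dog load dog X load dog ⇒ dog load dog load dog finds load load dog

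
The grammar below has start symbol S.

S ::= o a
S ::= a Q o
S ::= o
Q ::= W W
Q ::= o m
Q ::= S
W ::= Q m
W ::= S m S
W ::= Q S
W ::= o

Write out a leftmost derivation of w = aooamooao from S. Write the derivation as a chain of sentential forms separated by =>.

S => aQo   [S ::= a Q o]
aQo => aWWo   [Q ::= W W]
aWWo => aoWo   [W ::= o]
aoWo => aoQSo   [W ::= Q S]
aoQSo => aoWWSo   [Q ::= W W]
aoWWSo => aoQmWSo   [W ::= Q m]
aoQmWSo => aoSmWSo   [Q ::= S]
aoSmWSo => aooamWSo   [S ::= o a]
aooamWSo => aooamoSo   [W ::= o]
aooamoSo => aooamooao   [S ::= o a]

S => aQo => aWWo => aoWo => aoQSo => aoWWSo => aoQmWSo => aoSmWSo => aooamWSo => aooamoSo => aooamooao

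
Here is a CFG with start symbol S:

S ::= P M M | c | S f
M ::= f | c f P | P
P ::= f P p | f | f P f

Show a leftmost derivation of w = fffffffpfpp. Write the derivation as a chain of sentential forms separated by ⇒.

S ⇒ PMM ⇒ fMM ⇒ ffM ⇒ ffP ⇒ fffPp ⇒ ffffPpp ⇒ fffffPfpp ⇒ ffffffPpfpp ⇒ fffffffpfpp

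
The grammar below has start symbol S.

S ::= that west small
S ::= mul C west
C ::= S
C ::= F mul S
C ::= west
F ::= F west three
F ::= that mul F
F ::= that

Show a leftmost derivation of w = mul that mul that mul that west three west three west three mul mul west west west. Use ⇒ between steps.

S ⇒ mul C west ⇒ mul F mul S west ⇒ mul that mul F mul S west ⇒ mul that mul F west three mul S west ⇒ mul that mul F west three west three mul S west ⇒ mul that mul F west three west three west three mul S west ⇒ mul that mul that mul F west three west three west three mul S west ⇒ mul that mul that mul that west three west three west three mul S west ⇒ mul that mul that mul that west three west three west three mul mul C west west ⇒ mul that mul that mul that west three west three west three mul mul west west west

S ⇒ mul C west   [S ::= mul C west]
mul C west ⇒ mul F mul S west   [C ::= F mul S]
mul F mul S west ⇒ mul that mul F mul S west   [F ::= that mul F]
mul that mul F mul S west ⇒ mul that mul F west three mul S west   [F ::= F west three]
mul that mul F west three mul S west ⇒ mul that mul F west three west three mul S west   [F ::= F west three]
mul that mul F west three west three mul S west ⇒ mul that mul F west three west three west three mul S west   [F ::= F west three]
mul that mul F west three west three west three mul S west ⇒ mul that mul that mul F west three west three west three mul S west   [F ::= that mul F]
mul that mul that mul F west three west three west three mul S west ⇒ mul that mul that mul that west three west three west three mul S west   [F ::= that]
mul that mul that mul that west three west three west three mul S west ⇒ mul that mul that mul that west three west three west three mul mul C west west   [S ::= mul C west]
mul that mul that mul that west three west three west three mul mul C west west ⇒ mul that mul that mul that west three west three west three mul mul west west west   [C ::= west]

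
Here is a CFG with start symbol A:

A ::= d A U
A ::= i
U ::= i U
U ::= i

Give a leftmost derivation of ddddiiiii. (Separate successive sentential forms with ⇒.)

A ⇒ dAU ⇒ ddAUU ⇒ dddAUUU ⇒ ddddAUUUU ⇒ ddddiUUUU ⇒ ddddiiUUU ⇒ ddddiiiUU ⇒ ddddiiiiU ⇒ ddddiiiii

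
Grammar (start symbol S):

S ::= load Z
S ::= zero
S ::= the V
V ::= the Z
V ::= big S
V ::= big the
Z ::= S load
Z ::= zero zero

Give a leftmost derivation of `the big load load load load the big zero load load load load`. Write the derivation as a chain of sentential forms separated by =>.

S => the V   [S ::= the V]
the V => the big S   [V ::= big S]
the big S => the big load Z   [S ::= load Z]
the big load Z => the big load S load   [Z ::= S load]
the big load S load => the big load load Z load   [S ::= load Z]
the big load load Z load => the big load load S load load   [Z ::= S load]
the big load load S load load => the big load load load Z load load   [S ::= load Z]
the big load load load Z load load => the big load load load S load load load   [Z ::= S load]
the big load load load S load load load => the big load load load load Z load load load   [S ::= load Z]
the big load load load load Z load load load => the big load load load load S load load load load   [Z ::= S load]
the big load load load load S load load load load => the big load load load load the V load load load load   [S ::= the V]
the big load load load load the V load load load load => the big load load load load the big S load load load load   [V ::= big S]
the big load load load load the big S load load load load => the big load load load load the big zero load load load load   [S ::= zero]

S => the V => the big S => the big load Z => the big load S load => the big load load Z load => the big load load S load load => the big load load load Z load load => the big load load load S load load load => the big load load load load Z load load load => the big load load load load S load load load load => the big load load load load the V load load load load => the big load load load load the big S load load load load => the big load load load load the big zero load load load load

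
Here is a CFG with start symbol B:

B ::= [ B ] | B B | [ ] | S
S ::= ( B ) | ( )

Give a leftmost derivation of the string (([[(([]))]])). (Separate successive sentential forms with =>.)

B => S => (B) => (S) => ((B)) => (([B])) => (([[B]])) => (([[S]])) => (([[(B)]])) => (([[(S)]])) => (([[((B))]])) => (([[(([]))]]))

B => S   [B ::= S]
S => (B)   [S ::= ( B )]
(B) => (S)   [B ::= S]
(S) => ((B))   [S ::= ( B )]
((B)) => (([B]))   [B ::= [ B ]]
(([B])) => (([[B]]))   [B ::= [ B ]]
(([[B]])) => (([[S]]))   [B ::= S]
(([[S]])) => (([[(B)]]))   [S ::= ( B )]
(([[(B)]])) => (([[(S)]]))   [B ::= S]
(([[(S)]])) => (([[((B))]]))   [S ::= ( B )]
(([[((B))]])) => (([[(([]))]]))   [B ::= [ ]]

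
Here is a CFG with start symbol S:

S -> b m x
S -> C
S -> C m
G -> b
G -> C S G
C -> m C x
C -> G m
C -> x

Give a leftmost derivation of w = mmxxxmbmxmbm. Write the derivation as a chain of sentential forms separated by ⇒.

S ⇒ C ⇒ Gm ⇒ CSGm ⇒ mCxSGm ⇒ mmCxxSGm ⇒ mmxxxSGm ⇒ mmxxxCmGm ⇒ mmxxxmCxmGm ⇒ mmxxxmGmxmGm ⇒ mmxxxmbmxmGm ⇒ mmxxxmbmxmbm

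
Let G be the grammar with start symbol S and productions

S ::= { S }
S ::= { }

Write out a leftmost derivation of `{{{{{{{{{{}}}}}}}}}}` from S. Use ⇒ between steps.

S ⇒ {S}   [S ::= { S }]
{S} ⇒ {{S}}   [S ::= { S }]
{{S}} ⇒ {{{S}}}   [S ::= { S }]
{{{S}}} ⇒ {{{{S}}}}   [S ::= { S }]
{{{{S}}}} ⇒ {{{{{S}}}}}   [S ::= { S }]
{{{{{S}}}}} ⇒ {{{{{{S}}}}}}   [S ::= { S }]
{{{{{{S}}}}}} ⇒ {{{{{{{S}}}}}}}   [S ::= { S }]
{{{{{{{S}}}}}}} ⇒ {{{{{{{{S}}}}}}}}   [S ::= { S }]
{{{{{{{{S}}}}}}}} ⇒ {{{{{{{{{S}}}}}}}}}   [S ::= { S }]
{{{{{{{{{S}}}}}}}}} ⇒ {{{{{{{{{{}}}}}}}}}}   [S ::= { }]

S⇒{S}⇒{{S}}⇒{{{S}}}⇒{{{{S}}}}⇒{{{{{S}}}}}⇒{{{{{{S}}}}}}⇒{{{{{{{S}}}}}}}⇒{{{{{{{{S}}}}}}}}⇒{{{{{{{{{S}}}}}}}}}⇒{{{{{{{{{{}}}}}}}}}}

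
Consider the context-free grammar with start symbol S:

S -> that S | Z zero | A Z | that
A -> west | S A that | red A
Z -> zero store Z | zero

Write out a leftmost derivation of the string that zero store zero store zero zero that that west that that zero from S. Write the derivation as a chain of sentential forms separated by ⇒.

S ⇒ A Z ⇒ S A that Z ⇒ that S A that Z ⇒ that Z zero A that Z ⇒ that zero store Z zero A that Z ⇒ that zero store zero store Z zero A that Z ⇒ that zero store zero store zero zero A that Z ⇒ that zero store zero store zero zero S A that that Z ⇒ that zero store zero store zero zero that S A that that Z ⇒ that zero store zero store zero zero that that A that that Z ⇒ that zero store zero store zero zero that that west that that Z ⇒ that zero store zero store zero zero that that west that that zero

S ⇒ A Z   [S -> A Z]
A Z ⇒ S A that Z   [A -> S A that]
S A that Z ⇒ that S A that Z   [S -> that S]
that S A that Z ⇒ that Z zero A that Z   [S -> Z zero]
that Z zero A that Z ⇒ that zero store Z zero A that Z   [Z -> zero store Z]
that zero store Z zero A that Z ⇒ that zero store zero store Z zero A that Z   [Z -> zero store Z]
that zero store zero store Z zero A that Z ⇒ that zero store zero store zero zero A that Z   [Z -> zero]
that zero store zero store zero zero A that Z ⇒ that zero store zero store zero zero S A that that Z   [A -> S A that]
that zero store zero store zero zero S A that that Z ⇒ that zero store zero store zero zero that S A that that Z   [S -> that S]
that zero store zero store zero zero that S A that that Z ⇒ that zero store zero store zero zero that that A that that Z   [S -> that]
that zero store zero store zero zero that that A that that Z ⇒ that zero store zero store zero zero that that west that that Z   [A -> west]
that zero store zero store zero zero that that west that that Z ⇒ that zero store zero store zero zero that that west that that zero   [Z -> zero]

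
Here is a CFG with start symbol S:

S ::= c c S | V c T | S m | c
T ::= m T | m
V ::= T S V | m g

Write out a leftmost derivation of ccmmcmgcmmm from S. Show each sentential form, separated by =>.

S=>Sm=>ccSm=>ccSmm=>ccVcTmm=>ccTSVcTmm=>ccmTSVcTmm=>ccmmSVcTmm=>ccmmcVcTmm=>ccmmcmgcTmm=>ccmmcmgcmmm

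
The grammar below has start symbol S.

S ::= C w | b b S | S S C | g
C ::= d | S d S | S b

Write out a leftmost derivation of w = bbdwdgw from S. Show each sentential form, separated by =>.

S => bbS   [S ::= b b S]
bbS => bbCw   [S ::= C w]
bbCw => bbSdSw   [C ::= S d S]
bbSdSw => bbCwdSw   [S ::= C w]
bbCwdSw => bbdwdSw   [C ::= d]
bbdwdSw => bbdwdgw   [S ::= g]

S => bbS => bbCw => bbSdSw => bbCwdSw => bbdwdSw => bbdwdgw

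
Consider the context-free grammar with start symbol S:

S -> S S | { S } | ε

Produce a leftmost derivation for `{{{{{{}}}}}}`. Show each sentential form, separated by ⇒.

S ⇒ {S} ⇒ {{S}} ⇒ {{{S}}} ⇒ {{{{S}}}} ⇒ {{{{{S}}}}} ⇒ {{{{{{S}}}}}} ⇒ {{{{{{}}}}}}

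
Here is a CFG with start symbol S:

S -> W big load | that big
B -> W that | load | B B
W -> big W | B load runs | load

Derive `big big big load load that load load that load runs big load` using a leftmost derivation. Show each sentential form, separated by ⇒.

S ⇒ W big load ⇒ big W big load ⇒ big big W big load ⇒ big big big W big load ⇒ big big big B load runs big load ⇒ big big big B B load runs big load ⇒ big big big B B B load runs big load ⇒ big big big load B B load runs big load ⇒ big big big load B B B load runs big load ⇒ big big big load W that B B load runs big load ⇒ big big big load load that B B load runs big load ⇒ big big big load load that load B load runs big load ⇒ big big big load load that load W that load runs big load ⇒ big big big load load that load load that load runs big load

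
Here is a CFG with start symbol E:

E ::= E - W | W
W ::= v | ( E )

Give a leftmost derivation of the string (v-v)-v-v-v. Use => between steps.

E=>E-W=>E-W-W=>E-W-W-W=>W-W-W-W=>(E)-W-W-W=>(E-W)-W-W-W=>(W-W)-W-W-W=>(v-W)-W-W-W=>(v-v)-W-W-W=>(v-v)-v-W-W=>(v-v)-v-v-W=>(v-v)-v-v-v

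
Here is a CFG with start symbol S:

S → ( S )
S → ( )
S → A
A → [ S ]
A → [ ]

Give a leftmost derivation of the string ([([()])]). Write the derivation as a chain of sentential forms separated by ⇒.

S ⇒ (S) ⇒ (A) ⇒ ([S]) ⇒ ([(S)]) ⇒ ([(A)]) ⇒ ([([S])]) ⇒ ([([()])])

S ⇒ (S)   [S → ( S )]
(S) ⇒ (A)   [S → A]
(A) ⇒ ([S])   [A → [ S ]]
([S]) ⇒ ([(S)])   [S → ( S )]
([(S)]) ⇒ ([(A)])   [S → A]
([(A)]) ⇒ ([([S])])   [A → [ S ]]
([([S])]) ⇒ ([([()])])   [S → ( )]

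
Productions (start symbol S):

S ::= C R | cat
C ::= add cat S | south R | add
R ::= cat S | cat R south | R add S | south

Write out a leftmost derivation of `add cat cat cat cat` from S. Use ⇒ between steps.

S ⇒ C R ⇒ add cat S R ⇒ add cat cat R ⇒ add cat cat cat S ⇒ add cat cat cat cat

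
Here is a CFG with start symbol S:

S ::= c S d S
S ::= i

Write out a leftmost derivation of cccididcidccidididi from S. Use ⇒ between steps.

S ⇒ cSdS ⇒ ccSdSdS ⇒ cccSdSdSdS ⇒ cccidSdSdS ⇒ cccididSdS ⇒ cccididcSdSdS ⇒ cccididcidSdS ⇒ cccididcidcSdSdS ⇒ cccididcidccSdSdSdS ⇒ cccididcidccidSdSdS ⇒ cccididcidccididSdS ⇒ cccididcidccidididS ⇒ cccididcidccidididi

S ⇒ cSdS   [S ::= c S d S]
cSdS ⇒ ccSdSdS   [S ::= c S d S]
ccSdSdS ⇒ cccSdSdSdS   [S ::= c S d S]
cccSdSdSdS ⇒ cccidSdSdS   [S ::= i]
cccidSdSdS ⇒ cccididSdS   [S ::= i]
cccididSdS ⇒ cccididcSdSdS   [S ::= c S d S]
cccididcSdSdS ⇒ cccididcidSdS   [S ::= i]
cccididcidSdS ⇒ cccididcidcSdSdS   [S ::= c S d S]
cccididcidcSdSdS ⇒ cccididcidccSdSdSdS   [S ::= c S d S]
cccididcidccSdSdSdS ⇒ cccididcidccidSdSdS   [S ::= i]
cccididcidccidSdSdS ⇒ cccididcidccididSdS   [S ::= i]
cccididcidccididSdS ⇒ cccididcidccidididS   [S ::= i]
cccididcidccidididS ⇒ cccididcidccidididi   [S ::= i]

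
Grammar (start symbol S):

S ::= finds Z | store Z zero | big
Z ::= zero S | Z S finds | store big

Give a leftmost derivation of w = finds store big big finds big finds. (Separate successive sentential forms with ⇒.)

S ⇒ finds Z   [S ::= finds Z]
finds Z ⇒ finds Z S finds   [Z ::= Z S finds]
finds Z S finds ⇒ finds Z S finds S finds   [Z ::= Z S finds]
finds Z S finds S finds ⇒ finds store big S finds S finds   [Z ::= store big]
finds store big S finds S finds ⇒ finds store big big finds S finds   [S ::= big]
finds store big big finds S finds ⇒ finds store big big finds big finds   [S ::= big]

S ⇒ finds Z ⇒ finds Z S finds ⇒ finds Z S finds S finds ⇒ finds store big S finds S finds ⇒ finds store big big finds S finds ⇒ finds store big big finds big finds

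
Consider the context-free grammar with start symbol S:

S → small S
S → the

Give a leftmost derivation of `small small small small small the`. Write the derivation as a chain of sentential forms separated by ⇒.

S ⇒ small S   [S → small S]
small S ⇒ small small S   [S → small S]
small small S ⇒ small small small S   [S → small S]
small small small S ⇒ small small small small S   [S → small S]
small small small small S ⇒ small small small small small S   [S → small S]
small small small small small S ⇒ small small small small small the   [S → the]

S ⇒ small S ⇒ small small S ⇒ small small small S ⇒ small small small small S ⇒ small small small small small S ⇒ small small small small small the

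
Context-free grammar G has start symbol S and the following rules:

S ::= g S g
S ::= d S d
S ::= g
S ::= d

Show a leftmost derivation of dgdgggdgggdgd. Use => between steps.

S => dSd   [S ::= d S d]
dSd => dgSgd   [S ::= g S g]
dgSgd => dgdSdgd   [S ::= d S d]
dgdSdgd => dgdgSgdgd   [S ::= g S g]
dgdgSgdgd => dgdggSggdgd   [S ::= g S g]
dgdggSggdgd => dgdgggSgggdgd   [S ::= g S g]
dgdgggSgggdgd => dgdgggdgggdgd   [S ::= d]

S=>dSd=>dgSgd=>dgdSdgd=>dgdgSgdgd=>dgdggSggdgd=>dgdgggSgggdgd=>dgdgggdgggdgd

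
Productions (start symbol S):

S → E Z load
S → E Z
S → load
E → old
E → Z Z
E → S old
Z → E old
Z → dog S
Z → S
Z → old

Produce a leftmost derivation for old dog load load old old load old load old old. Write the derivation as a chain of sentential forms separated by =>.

S => E Z => S old Z => E Z load old Z => S old Z load old Z => E Z load old Z load old Z => old Z load old Z load old Z => old dog S load old Z load old Z => old dog load load old Z load old Z => old dog load load old old load old Z => old dog load load old old load old E old => old dog load load old old load old S old old => old dog load load old old load old load old old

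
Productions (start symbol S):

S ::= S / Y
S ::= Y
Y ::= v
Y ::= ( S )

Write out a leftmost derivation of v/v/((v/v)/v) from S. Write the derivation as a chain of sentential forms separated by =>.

S=>S/Y=>S/Y/Y=>Y/Y/Y=>v/Y/Y=>v/v/Y=>v/v/(S)=>v/v/(S/Y)=>v/v/(Y/Y)=>v/v/((S)/Y)=>v/v/((S/Y)/Y)=>v/v/((Y/Y)/Y)=>v/v/((v/Y)/Y)=>v/v/((v/v)/Y)=>v/v/((v/v)/v)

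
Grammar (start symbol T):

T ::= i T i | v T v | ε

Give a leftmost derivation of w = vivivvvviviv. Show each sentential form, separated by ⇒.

T ⇒ vTv   [T ::= v T v]
vTv ⇒ viTiv   [T ::= i T i]
viTiv ⇒ vivTviv   [T ::= v T v]
vivTviv ⇒ viviTiviv   [T ::= i T i]
viviTiviv ⇒ vivivTviviv   [T ::= v T v]
vivivTviviv ⇒ vivivvTvviviv   [T ::= v T v]
vivivvTvviviv ⇒ vivivvvviviv   [T ::= ε]

T⇒vTv⇒viTiv⇒vivTviv⇒viviTiviv⇒vivivTviviv⇒vivivvTvviviv⇒vivivvvviviv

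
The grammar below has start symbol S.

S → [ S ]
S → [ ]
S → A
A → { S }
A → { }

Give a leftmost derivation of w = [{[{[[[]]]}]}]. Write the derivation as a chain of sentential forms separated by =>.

S => [S]   [S → [ S ]]
[S] => [A]   [S → A]
[A] => [{S}]   [A → { S }]
[{S}] => [{[S]}]   [S → [ S ]]
[{[S]}] => [{[A]}]   [S → A]
[{[A]}] => [{[{S}]}]   [A → { S }]
[{[{S}]}] => [{[{[S]}]}]   [S → [ S ]]
[{[{[S]}]}] => [{[{[[S]]}]}]   [S → [ S ]]
[{[{[[S]]}]}] => [{[{[[[]]]}]}]   [S → [ ]]

S => [S] => [A] => [{S}] => [{[S]}] => [{[A]}] => [{[{S}]}] => [{[{[S]}]}] => [{[{[[S]]}]}] => [{[{[[[]]]}]}]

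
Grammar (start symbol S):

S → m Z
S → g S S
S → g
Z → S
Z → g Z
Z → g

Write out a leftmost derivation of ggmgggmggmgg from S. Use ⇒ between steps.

S⇒gSS⇒ggSSS⇒ggmZSS⇒ggmgSS⇒ggmggSSS⇒ggmgggSS⇒ggmgggmZS⇒ggmgggmgS⇒ggmgggmggSS⇒ggmgggmggmZS⇒ggmgggmggmgS⇒ggmgggmggmgg

S ⇒ gSS   [S → g S S]
gSS ⇒ ggSSS   [S → g S S]
ggSSS ⇒ ggmZSS   [S → m Z]
ggmZSS ⇒ ggmgSS   [Z → g]
ggmgSS ⇒ ggmggSSS   [S → g S S]
ggmggSSS ⇒ ggmgggSS   [S → g]
ggmgggSS ⇒ ggmgggmZS   [S → m Z]
ggmgggmZS ⇒ ggmgggmgS   [Z → g]
ggmgggmgS ⇒ ggmgggmggSS   [S → g S S]
ggmgggmggSS ⇒ ggmgggmggmZS   [S → m Z]
ggmgggmggmZS ⇒ ggmgggmggmgS   [Z → g]
ggmgggmggmgS ⇒ ggmgggmggmgg   [S → g]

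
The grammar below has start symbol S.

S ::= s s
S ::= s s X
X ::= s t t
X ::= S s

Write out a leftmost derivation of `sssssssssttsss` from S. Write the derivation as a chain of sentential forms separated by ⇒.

S ⇒ ssX   [S ::= s s X]
ssX ⇒ ssSs   [X ::= S s]
ssSs ⇒ ssssXs   [S ::= s s X]
ssssXs ⇒ ssssSss   [X ::= S s]
ssssSss ⇒ ssssssXss   [S ::= s s X]
ssssssXss ⇒ ssssssSsss   [X ::= S s]
ssssssSsss ⇒ ssssssssXsss   [S ::= s s X]
ssssssssXsss ⇒ sssssssssttsss   [X ::= s t t]

S ⇒ ssX ⇒ ssSs ⇒ ssssXs ⇒ ssssSss ⇒ ssssssXss ⇒ ssssssSsss ⇒ ssssssssXsss ⇒ sssssssssttsss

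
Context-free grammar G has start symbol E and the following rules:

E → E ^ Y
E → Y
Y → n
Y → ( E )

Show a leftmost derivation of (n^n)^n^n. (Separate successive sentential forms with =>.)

E => E^Y => E^Y^Y => Y^Y^Y => (E)^Y^Y => (E^Y)^Y^Y => (Y^Y)^Y^Y => (n^Y)^Y^Y => (n^n)^Y^Y => (n^n)^n^Y => (n^n)^n^n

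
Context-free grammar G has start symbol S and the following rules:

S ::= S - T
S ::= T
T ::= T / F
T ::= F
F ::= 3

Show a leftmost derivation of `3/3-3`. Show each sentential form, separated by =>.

S => S-T => T-T => T/F-T => F/F-T => 3/F-T => 3/3-T => 3/3-F => 3/3-3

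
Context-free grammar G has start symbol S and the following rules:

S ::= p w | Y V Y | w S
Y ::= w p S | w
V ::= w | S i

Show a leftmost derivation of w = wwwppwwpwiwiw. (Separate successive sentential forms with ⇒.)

S⇒YVY⇒wVY⇒wSiY⇒wwSiY⇒wwYVYiY⇒wwwpSVYiY⇒wwwppwVYiY⇒wwwppwSiYiY⇒wwwppwwSiYiY⇒wwwppwwpwiYiY⇒wwwppwwpwiwiY⇒wwwppwwpwiwiw

S ⇒ YVY   [S ::= Y V Y]
YVY ⇒ wVY   [Y ::= w]
wVY ⇒ wSiY   [V ::= S i]
wSiY ⇒ wwSiY   [S ::= w S]
wwSiY ⇒ wwYVYiY   [S ::= Y V Y]
wwYVYiY ⇒ wwwpSVYiY   [Y ::= w p S]
wwwpSVYiY ⇒ wwwppwVYiY   [S ::= p w]
wwwppwVYiY ⇒ wwwppwSiYiY   [V ::= S i]
wwwppwSiYiY ⇒ wwwppwwSiYiY   [S ::= w S]
wwwppwwSiYiY ⇒ wwwppwwpwiYiY   [S ::= p w]
wwwppwwpwiYiY ⇒ wwwppwwpwiwiY   [Y ::= w]
wwwppwwpwiwiY ⇒ wwwppwwpwiwiw   [Y ::= w]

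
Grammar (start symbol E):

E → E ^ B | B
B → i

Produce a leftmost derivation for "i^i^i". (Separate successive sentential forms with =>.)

E => E^B => E^B^B => B^B^B => i^B^B => i^i^B => i^i^i

E => E^B   [E → E ^ B]
E^B => E^B^B   [E → E ^ B]
E^B^B => B^B^B   [E → B]
B^B^B => i^B^B   [B → i]
i^B^B => i^i^B   [B → i]
i^i^B => i^i^i   [B → i]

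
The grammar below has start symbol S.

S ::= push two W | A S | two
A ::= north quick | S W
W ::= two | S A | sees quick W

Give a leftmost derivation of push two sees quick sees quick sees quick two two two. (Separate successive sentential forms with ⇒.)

S ⇒ A S ⇒ S W S ⇒ push two W W S ⇒ push two sees quick W W S ⇒ push two sees quick sees quick W W S ⇒ push two sees quick sees quick sees quick W W S ⇒ push two sees quick sees quick sees quick two W S ⇒ push two sees quick sees quick sees quick two two S ⇒ push two sees quick sees quick sees quick two two two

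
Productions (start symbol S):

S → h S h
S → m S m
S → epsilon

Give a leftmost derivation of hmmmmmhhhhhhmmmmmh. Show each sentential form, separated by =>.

S => hSh   [S → h S h]
hSh => hmSmh   [S → m S m]
hmSmh => hmmSmmh   [S → m S m]
hmmSmmh => hmmmSmmmh   [S → m S m]
hmmmSmmmh => hmmmmSmmmmh   [S → m S m]
hmmmmSmmmmh => hmmmmmSmmmmmh   [S → m S m]
hmmmmmSmmmmmh => hmmmmmhShmmmmmh   [S → h S h]
hmmmmmhShmmmmmh => hmmmmmhhShhmmmmmh   [S → h S h]
hmmmmmhhShhmmmmmh => hmmmmmhhhShhhmmmmmh   [S → h S h]
hmmmmmhhhShhhmmmmmh => hmmmmmhhhhhhmmmmmh   [S → epsilon]

S => hSh => hmSmh => hmmSmmh => hmmmSmmmh => hmmmmSmmmmh => hmmmmmSmmmmmh => hmmmmmhShmmmmmh => hmmmmmhhShhmmmmmh => hmmmmmhhhShhhmmmmmh => hmmmmmhhhhhhmmmmmh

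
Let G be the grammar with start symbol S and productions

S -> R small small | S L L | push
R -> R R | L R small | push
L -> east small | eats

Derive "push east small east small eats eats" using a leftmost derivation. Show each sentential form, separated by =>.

S => S L L => S L L L L => push L L L L => push east small L L L => push east small east small L L => push east small east small eats L => push east small east small eats eats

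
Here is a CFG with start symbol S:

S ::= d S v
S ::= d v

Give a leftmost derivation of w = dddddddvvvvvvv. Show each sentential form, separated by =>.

S => dSv => ddSvv => dddSvvv => ddddSvvvv => dddddSvvvvv => ddddddSvvvvvv => dddddddvvvvvvv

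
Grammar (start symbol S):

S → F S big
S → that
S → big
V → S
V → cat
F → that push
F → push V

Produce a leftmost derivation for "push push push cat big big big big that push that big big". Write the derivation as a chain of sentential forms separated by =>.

S => F S big => push V S big => push S S big => push F S big S big => push push V S big S big => push push S S big S big => push push F S big S big S big => push push push V S big S big S big => push push push cat S big S big S big => push push push cat big big S big S big => push push push cat big big big big S big => push push push cat big big big big F S big big => push push push cat big big big big that push S big big => push push push cat big big big big that push that big big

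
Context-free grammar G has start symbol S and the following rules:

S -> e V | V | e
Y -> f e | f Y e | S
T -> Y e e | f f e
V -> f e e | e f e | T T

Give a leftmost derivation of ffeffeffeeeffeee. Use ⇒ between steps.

S⇒V⇒TT⇒ffeT⇒ffeYee⇒ffeSee⇒ffeVee⇒ffeTTee⇒ffeYeeTee⇒ffeSeeTee⇒ffeVeeTee⇒ffeTTeeTee⇒ffeffeTeeTee⇒ffeffeffeeeTee⇒ffeffeffeeeffeee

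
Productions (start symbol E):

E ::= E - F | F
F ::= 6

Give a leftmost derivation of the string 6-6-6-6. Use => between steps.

E => E-F   [E ::= E - F]
E-F => E-F-F   [E ::= E - F]
E-F-F => E-F-F-F   [E ::= E - F]
E-F-F-F => F-F-F-F   [E ::= F]
F-F-F-F => 6-F-F-F   [F ::= 6]
6-F-F-F => 6-6-F-F   [F ::= 6]
6-6-F-F => 6-6-6-F   [F ::= 6]
6-6-6-F => 6-6-6-6   [F ::= 6]

E => E-F => E-F-F => E-F-F-F => F-F-F-F => 6-F-F-F => 6-6-F-F => 6-6-6-F => 6-6-6-6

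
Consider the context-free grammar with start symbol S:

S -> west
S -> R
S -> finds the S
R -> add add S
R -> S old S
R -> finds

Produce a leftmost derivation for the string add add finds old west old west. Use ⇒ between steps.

S ⇒ R ⇒ S old S ⇒ R old S ⇒ add add S old S ⇒ add add R old S ⇒ add add S old S old S ⇒ add add R old S old S ⇒ add add finds old S old S ⇒ add add finds old west old S ⇒ add add finds old west old west

S ⇒ R   [S -> R]
R ⇒ S old S   [R -> S old S]
S old S ⇒ R old S   [S -> R]
R old S ⇒ add add S old S   [R -> add add S]
add add S old S ⇒ add add R old S   [S -> R]
add add R old S ⇒ add add S old S old S   [R -> S old S]
add add S old S old S ⇒ add add R old S old S   [S -> R]
add add R old S old S ⇒ add add finds old S old S   [R -> finds]
add add finds old S old S ⇒ add add finds old west old S   [S -> west]
add add finds old west old S ⇒ add add finds old west old west   [S -> west]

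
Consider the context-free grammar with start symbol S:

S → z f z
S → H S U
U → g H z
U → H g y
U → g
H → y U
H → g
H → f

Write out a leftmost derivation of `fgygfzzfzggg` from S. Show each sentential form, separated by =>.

S=>HSU=>fSU=>fHSUU=>fgSUU=>fgHSUUU=>fgyUSUUU=>fgygHzSUUU=>fgygfzSUUU=>fgygfzzfzUUU=>fgygfzzfzgUU=>fgygfzzfzggU=>fgygfzzfzggg

S => HSU   [S → H S U]
HSU => fSU   [H → f]
fSU => fHSUU   [S → H S U]
fHSUU => fgSUU   [H → g]
fgSUU => fgHSUUU   [S → H S U]
fgHSUUU => fgyUSUUU   [H → y U]
fgyUSUUU => fgygHzSUUU   [U → g H z]
fgygHzSUUU => fgygfzSUUU   [H → f]
fgygfzSUUU => fgygfzzfzUUU   [S → z f z]
fgygfzzfzUUU => fgygfzzfzgUU   [U → g]
fgygfzzfzgUU => fgygfzzfzggU   [U → g]
fgygfzzfzggU => fgygfzzfzggg   [U → g]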